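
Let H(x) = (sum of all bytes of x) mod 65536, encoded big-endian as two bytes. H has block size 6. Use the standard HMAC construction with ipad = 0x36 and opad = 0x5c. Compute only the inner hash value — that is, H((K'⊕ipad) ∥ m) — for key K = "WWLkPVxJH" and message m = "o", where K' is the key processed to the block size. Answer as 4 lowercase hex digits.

019f

Key "WWLkPVxJH" = 57 57 4c 6b 50 56 78 4a 48 is 9 bytes > B = 6, so hash it first: H(key) = 03 15, then zero-pad to 6 bytes: K' = 03 15 00 00 00 00.
K' ⊕ ipad = 35 23 36 36 36 36.
Inner input = 35 23 36 36 36 36 ∥ 6f.
Inner hash: sum = 53+35+54+54+54+54+111 = 415 → 01 9f.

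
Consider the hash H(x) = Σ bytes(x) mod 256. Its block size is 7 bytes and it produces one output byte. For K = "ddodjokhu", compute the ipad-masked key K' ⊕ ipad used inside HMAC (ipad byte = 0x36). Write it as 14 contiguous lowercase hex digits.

Key "ddodjokhu" = 64 64 6f 64 6a 6f 6b 68 75 is 9 bytes > B = 7, so hash it first: H(key) = bc, then zero-pad to 7 bytes: K' = bc 00 00 00 00 00 00.
XOR each byte with 0x36: bc⊕36=8a, 00⊕36=36, 00⊕36=36, 00⊕36=36, 00⊕36=36, 00⊕36=36, 00⊕36=36.

8a363636363636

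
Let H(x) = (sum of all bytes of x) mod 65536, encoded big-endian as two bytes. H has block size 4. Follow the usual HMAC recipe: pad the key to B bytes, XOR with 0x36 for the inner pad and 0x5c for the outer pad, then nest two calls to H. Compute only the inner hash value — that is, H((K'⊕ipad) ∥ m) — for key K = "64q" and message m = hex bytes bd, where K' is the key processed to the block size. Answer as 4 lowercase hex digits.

Key "64q" = 36 34 71 is 3 bytes ≤ B = 4; zero-pad to 4 bytes: K' = 36 34 71 00.
K' ⊕ ipad = 00 02 47 36.
Inner input = 00 02 47 36 ∥ bd.
Inner hash: sum = 0+2+71+54+189 = 316 → 01 3c.

013c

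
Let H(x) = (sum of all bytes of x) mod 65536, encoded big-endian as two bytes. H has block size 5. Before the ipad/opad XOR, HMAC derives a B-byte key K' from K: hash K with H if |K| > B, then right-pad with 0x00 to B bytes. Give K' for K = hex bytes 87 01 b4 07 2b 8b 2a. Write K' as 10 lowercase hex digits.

|K| = 7 > B = 5, so first hash the key.
H(K): sum = 135+1+180+7+43+139+42 = 547 → 02 23.
Zero-pad H(K) = 02 23 to 5 bytes: K' = 02 23 00 00 00.

0223000000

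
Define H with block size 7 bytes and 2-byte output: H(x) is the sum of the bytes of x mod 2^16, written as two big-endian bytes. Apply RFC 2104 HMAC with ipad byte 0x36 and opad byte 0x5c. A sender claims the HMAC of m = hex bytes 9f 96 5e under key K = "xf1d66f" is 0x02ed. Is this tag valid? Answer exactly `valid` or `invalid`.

Key "xf1d66f" = 78 66 31 64 36 36 66 is exactly B = 7 bytes: K' = 78 66 31 64 36 36 66.
K' ⊕ ipad = 4e 50 07 52 00 00 50; K' ⊕ opad = 24 3a 6d 38 6a 6a 3a.
Inner hash: sum = 78+80+7+82+0+0+80+159+150+94 = 730 → 02 da.
Outer hash (recomputed tag): sum = 36+58+109+56+106+106+58+2+218 = 749 → 02 ed.
Recomputed tag = 02ed; claimed = 02ed → match.

valid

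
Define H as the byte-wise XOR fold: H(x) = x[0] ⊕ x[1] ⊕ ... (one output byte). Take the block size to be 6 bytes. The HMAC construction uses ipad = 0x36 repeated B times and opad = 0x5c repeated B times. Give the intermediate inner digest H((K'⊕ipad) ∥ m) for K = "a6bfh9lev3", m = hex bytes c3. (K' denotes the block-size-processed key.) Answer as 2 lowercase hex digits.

Key "a6bfh9lev3" = 61 36 62 66 68 39 6c 65 76 33 is 10 bytes > B = 6, so hash it first: H(key) = 4e, then zero-pad to 6 bytes: K' = 4e 00 00 00 00 00.
K' ⊕ ipad = 78 36 36 36 36 36.
Inner input = 78 36 36 36 36 36 ∥ c3.
Inner hash: XOR 78⊕36⊕36⊕36⊕36⊕36⊕c3 = 8d.

8d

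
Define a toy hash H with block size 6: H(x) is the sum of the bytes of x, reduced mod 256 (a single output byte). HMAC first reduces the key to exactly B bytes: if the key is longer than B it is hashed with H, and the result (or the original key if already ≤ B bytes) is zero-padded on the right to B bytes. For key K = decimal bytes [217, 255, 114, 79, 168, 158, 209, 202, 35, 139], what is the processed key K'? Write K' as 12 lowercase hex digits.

|K| = 10 > B = 6, so first hash the key.
H(K): sum = 217+255+114+79+168+158+209+202+35+139 = 1576; mod 256 = 40 → 28.
Zero-pad H(K) = 28 to 6 bytes: K' = 28 00 00 00 00 00.

280000000000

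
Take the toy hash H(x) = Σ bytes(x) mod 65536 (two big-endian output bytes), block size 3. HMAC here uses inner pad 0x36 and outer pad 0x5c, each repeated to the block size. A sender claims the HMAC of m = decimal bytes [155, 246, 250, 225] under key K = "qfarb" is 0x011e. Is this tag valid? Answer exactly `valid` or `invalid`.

valid

Key "qfarb" = 71 66 61 72 62 is 5 bytes > B = 3, so hash it first: H(key) = 02 0c, then zero-pad to 3 bytes: K' = 02 0c 00.
K' ⊕ ipad = 34 3a 36; K' ⊕ opad = 5e 50 5c.
Inner hash: sum = 52+58+54+155+246+250+225 = 1040 → 04 10.
Outer hash (recomputed tag): sum = 94+80+92+4+16 = 286 → 01 1e.
Recomputed tag = 011e; claimed = 011e → match.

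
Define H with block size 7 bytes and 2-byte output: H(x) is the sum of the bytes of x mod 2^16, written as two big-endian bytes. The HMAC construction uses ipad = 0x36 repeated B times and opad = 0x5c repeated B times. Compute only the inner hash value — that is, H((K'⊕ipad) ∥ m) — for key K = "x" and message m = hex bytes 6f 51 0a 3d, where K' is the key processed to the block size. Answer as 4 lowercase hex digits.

0299

Key "x" = 78 is 1 byte ≤ B = 7; zero-pad to 7 bytes: K' = 78 00 00 00 00 00 00.
K' ⊕ ipad = 4e 36 36 36 36 36 36.
Inner input = 4e 36 36 36 36 36 36 ∥ 6f 51 0a 3d.
Inner hash: sum = 78+54+54+54+54+54+54+111+81+10+61 = 665 → 02 99.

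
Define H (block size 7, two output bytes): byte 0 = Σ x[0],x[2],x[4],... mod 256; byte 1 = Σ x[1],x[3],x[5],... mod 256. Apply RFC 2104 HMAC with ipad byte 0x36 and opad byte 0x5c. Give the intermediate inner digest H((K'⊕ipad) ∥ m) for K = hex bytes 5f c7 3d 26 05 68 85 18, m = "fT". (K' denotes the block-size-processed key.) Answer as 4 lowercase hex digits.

062d

Key hex bytes 5f c7 3d 26 05 68 85 18 is 8 bytes > B = 7, so hash it first: H(key) = 26 6d, then zero-pad to 7 bytes: K' = 26 6d 00 00 00 00 00.
K' ⊕ ipad = 10 5b 36 36 36 36 36.
Inner input = 10 5b 36 36 36 36 36 ∥ 66 54.
Inner hash: even-index sum = 262 mod 256 = 6; odd-index sum = 301 mod 256 = 45 → 06 2d.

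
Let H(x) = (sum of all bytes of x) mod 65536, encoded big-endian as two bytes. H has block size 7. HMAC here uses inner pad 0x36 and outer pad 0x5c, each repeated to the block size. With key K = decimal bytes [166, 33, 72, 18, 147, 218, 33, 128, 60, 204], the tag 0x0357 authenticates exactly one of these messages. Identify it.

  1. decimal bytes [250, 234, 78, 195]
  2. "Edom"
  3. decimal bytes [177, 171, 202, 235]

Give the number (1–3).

2

Key decimal bytes [166, 33, 72, 18, 147, 218, 33, 128, 60, 204] = a6 21 48 12 93 da 21 80 3c cc is 10 bytes > B = 7, so hash it first: H(key) = 04 37, then zero-pad to 7 bytes: K' = 04 37 00 00 00 00 00.
K' ⊕ ipad = 32 01 36 36 36 36 36; K' ⊕ opad = 58 6b 5c 5c 5c 5c 5c.
m1: inner = H(32 01 36 36 36 36 36 fa ea 4e c3) = 04 36; tag = H(58 6b 5c 5c 5c 5c 5c 04 36) = 02c9
m2: inner = H(32 01 36 36 36 36 36 45 64 6f 6d) = 02 c6; tag = H(58 6b 5c 5c 5c 5c 5c 02 c6) = 0357 ← matches
m3: inner = H(32 01 36 36 36 36 36 b1 ab ca eb) = 04 52; tag = H(58 6b 5c 5c 5c 5c 5c 04 52) = 02e5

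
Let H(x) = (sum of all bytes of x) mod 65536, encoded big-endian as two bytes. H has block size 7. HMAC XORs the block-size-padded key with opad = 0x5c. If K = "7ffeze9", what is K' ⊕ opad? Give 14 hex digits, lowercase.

Key "7ffeze9" = 37 66 66 65 7a 65 39 is exactly B = 7 bytes: K' = 37 66 66 65 7a 65 39.
XOR each byte with 0x5c: 37⊕5c=6b, 66⊕5c=3a, 66⊕5c=3a, 65⊕5c=39, 7a⊕5c=26, 65⊕5c=39, 39⊕5c=65.

6b3a3a39263965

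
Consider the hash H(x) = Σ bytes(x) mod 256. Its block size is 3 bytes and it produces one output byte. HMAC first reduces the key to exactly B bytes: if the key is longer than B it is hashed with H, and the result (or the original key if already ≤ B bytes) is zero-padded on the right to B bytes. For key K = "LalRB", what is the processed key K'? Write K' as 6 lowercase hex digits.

ad0000

|K| = 5 > B = 3, so first hash the key.
H(K): sum = 76+97+108+82+66 = 429; mod 256 = 173 → ad.
Zero-pad H(K) = ad to 3 bytes: K' = ad 00 00.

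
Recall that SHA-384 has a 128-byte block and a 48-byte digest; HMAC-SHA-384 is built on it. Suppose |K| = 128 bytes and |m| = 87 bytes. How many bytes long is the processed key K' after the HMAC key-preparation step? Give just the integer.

128

Key is 128 ≤ 128 bytes, zero-padded: |K'| = 128.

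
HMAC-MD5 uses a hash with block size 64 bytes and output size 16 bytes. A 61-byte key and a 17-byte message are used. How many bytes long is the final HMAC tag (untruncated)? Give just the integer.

The tag is one MD5 digest: 16 bytes.

16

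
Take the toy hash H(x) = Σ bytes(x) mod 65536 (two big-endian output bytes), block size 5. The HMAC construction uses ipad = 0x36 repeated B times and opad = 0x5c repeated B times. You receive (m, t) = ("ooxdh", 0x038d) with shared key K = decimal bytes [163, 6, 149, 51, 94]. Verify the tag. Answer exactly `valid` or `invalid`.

Key decimal bytes [163, 6, 149, 51, 94] = a3 06 95 33 5e is exactly B = 5 bytes: K' = a3 06 95 33 5e.
K' ⊕ ipad = 95 30 a3 05 68; K' ⊕ opad = ff 5a c9 6f 02.
Inner hash: sum = 149+48+163+5+104+111+111+120+100+104 = 1015 → 03 f7.
Outer hash (recomputed tag): sum = 255+90+201+111+2+3+247 = 909 → 03 8d.
Recomputed tag = 038d; claimed = 038d → match.

valid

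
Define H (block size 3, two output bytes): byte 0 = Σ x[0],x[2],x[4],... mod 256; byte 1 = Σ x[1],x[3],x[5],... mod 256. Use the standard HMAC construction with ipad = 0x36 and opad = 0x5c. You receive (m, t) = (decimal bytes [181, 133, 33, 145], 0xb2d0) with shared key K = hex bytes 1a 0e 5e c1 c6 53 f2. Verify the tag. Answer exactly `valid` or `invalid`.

valid

Key hex bytes 1a 0e 5e c1 c6 53 f2 is 7 bytes > B = 3, so hash it first: H(key) = 30 22, then zero-pad to 3 bytes: K' = 30 22 00.
K' ⊕ ipad = 06 14 36; K' ⊕ opad = 6c 7e 5c.
Inner hash: even-index sum = 338 mod 256 = 82; odd-index sum = 234 mod 256 = 234 → 52 ea.
Outer hash (recomputed tag): even-index sum = 434 mod 256 = 178; odd-index sum = 208 mod 256 = 208 → b2 d0.
Recomputed tag = b2d0; claimed = b2d0 → match.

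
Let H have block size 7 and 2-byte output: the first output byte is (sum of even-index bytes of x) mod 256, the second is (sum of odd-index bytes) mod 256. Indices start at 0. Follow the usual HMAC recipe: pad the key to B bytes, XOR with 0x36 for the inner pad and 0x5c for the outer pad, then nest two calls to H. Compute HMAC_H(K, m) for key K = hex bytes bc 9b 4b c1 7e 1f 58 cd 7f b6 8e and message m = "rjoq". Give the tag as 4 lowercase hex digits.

dfb3

Key hex bytes bc 9b 4b c1 7e 1f 58 cd 7f b6 8e is 11 bytes > B = 7, so hash it first: H(key) = ea fe, then zero-pad to 7 bytes: K' = ea fe 00 00 00 00 00.
K' ⊕ ipad = dc c8 36 36 36 36 36.  K' ⊕ opad = b6 a2 5c 5c 5c 5c 5c.
Inner input = (K'⊕ipad) ∥ m = dc c8 36 36 36 36 36 ∥ 72 6a 6f 71.
Inner hash: even-index sum = 601 mod 256 = 89; odd-index sum = 533 mod 256 = 21 → 59 15.
Outer input = (K'⊕opad) ∥ inner = b6 a2 5c 5c 5c 5c 5c ∥ 59 15.
Outer hash (tag): even-index sum = 479 mod 256 = 223; odd-index sum = 435 mod 256 = 179 → df b3.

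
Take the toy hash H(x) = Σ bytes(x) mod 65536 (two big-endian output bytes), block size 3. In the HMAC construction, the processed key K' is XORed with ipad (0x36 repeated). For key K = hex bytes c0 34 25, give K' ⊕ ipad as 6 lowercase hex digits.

f60213

Key hex bytes c0 34 25 is exactly B = 3 bytes: K' = c0 34 25.
XOR each byte with 0x36: c0⊕36=f6, 34⊕36=02, 25⊕36=13.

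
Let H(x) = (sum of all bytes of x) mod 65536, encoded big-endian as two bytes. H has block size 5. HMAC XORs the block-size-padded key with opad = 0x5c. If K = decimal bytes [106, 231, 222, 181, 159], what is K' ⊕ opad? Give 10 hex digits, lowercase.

Key decimal bytes [106, 231, 222, 181, 159] = 6a e7 de b5 9f is exactly B = 5 bytes: K' = 6a e7 de b5 9f.
XOR each byte with 0x5c: 6a⊕5c=36, e7⊕5c=bb, de⊕5c=82, b5⊕5c=e9, 9f⊕5c=c3.

36bb82e9c3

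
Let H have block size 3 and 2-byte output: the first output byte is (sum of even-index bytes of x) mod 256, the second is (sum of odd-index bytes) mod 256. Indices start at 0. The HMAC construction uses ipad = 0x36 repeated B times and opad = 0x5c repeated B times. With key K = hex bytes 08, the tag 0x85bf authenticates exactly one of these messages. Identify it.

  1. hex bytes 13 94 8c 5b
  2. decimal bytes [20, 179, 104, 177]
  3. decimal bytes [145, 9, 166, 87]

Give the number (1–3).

1

Key hex bytes 08 is 1 byte ≤ B = 3; zero-pad to 3 bytes: K' = 08 00 00.
K' ⊕ ipad = 3e 36 36; K' ⊕ opad = 54 5c 5c.
m1: inner = H(3e 36 36 13 94 8c 5b) = 63 d5; tag = H(54 5c 5c 63 d5) = 85bf ← matches
m2: inner = H(3e 36 36 14 b3 68 b1) = d8 b2; tag = H(54 5c 5c d8 b2) = 6234
m3: inner = H(3e 36 36 91 09 a6 57) = d4 6d; tag = H(54 5c 5c d4 6d) = 1d30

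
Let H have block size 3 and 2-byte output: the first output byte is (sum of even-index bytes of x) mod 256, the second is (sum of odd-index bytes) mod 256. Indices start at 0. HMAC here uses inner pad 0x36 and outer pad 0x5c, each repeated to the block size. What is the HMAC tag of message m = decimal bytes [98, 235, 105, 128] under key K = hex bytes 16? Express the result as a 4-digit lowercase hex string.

Key hex bytes 16 is 1 byte ≤ B = 3; zero-pad to 3 bytes: K' = 16 00 00.
K' ⊕ ipad = 20 36 36.  K' ⊕ opad = 4a 5c 5c.
Inner input = (K'⊕ipad) ∥ m = 20 36 36 ∥ 62 eb 69 80.
Inner hash: even-index sum = 449 mod 256 = 193; odd-index sum = 257 mod 256 = 1 → c1 01.
Outer input = (K'⊕opad) ∥ inner = 4a 5c 5c ∥ c1 01.
Outer hash (tag): even-index sum = 167 mod 256 = 167; odd-index sum = 285 mod 256 = 29 → a7 1d.

a71d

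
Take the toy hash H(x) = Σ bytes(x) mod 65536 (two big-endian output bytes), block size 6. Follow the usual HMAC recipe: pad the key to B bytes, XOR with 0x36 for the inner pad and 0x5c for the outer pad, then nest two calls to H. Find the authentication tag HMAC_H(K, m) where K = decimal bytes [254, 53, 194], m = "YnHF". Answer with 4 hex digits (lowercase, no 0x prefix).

Key decimal bytes [254, 53, 194] = fe 35 c2 is 3 bytes ≤ B = 6; zero-pad to 6 bytes: K' = fe 35 c2 00 00 00.
K' ⊕ ipad = c8 03 f4 36 36 36.  K' ⊕ opad = a2 69 9e 5c 5c 5c.
Inner input = (K'⊕ipad) ∥ m = c8 03 f4 36 36 36 ∥ 59 6e 48 46.
Inner hash: sum = 200+3+244+54+54+54+89+110+72+70 = 950 → 03 b6.
Outer input = (K'⊕opad) ∥ inner = a2 69 9e 5c 5c 5c ∥ 03 b6.
Outer hash (tag): sum = 162+105+158+92+92+92+3+182 = 886 → 03 76.

0376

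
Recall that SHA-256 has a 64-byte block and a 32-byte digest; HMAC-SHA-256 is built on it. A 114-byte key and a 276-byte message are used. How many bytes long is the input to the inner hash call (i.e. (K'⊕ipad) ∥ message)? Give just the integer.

Key is 114 > 64 bytes, so it is hashed to 32 bytes then zero-padded to 64: |K'| = 64.
Inner input = (K'⊕ipad) ∥ m → 64 + 276 = 340 bytes.

340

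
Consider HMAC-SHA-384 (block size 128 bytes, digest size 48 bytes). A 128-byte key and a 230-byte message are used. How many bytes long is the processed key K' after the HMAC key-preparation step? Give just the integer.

128

Key is 128 ≤ 128 bytes, zero-padded: |K'| = 128.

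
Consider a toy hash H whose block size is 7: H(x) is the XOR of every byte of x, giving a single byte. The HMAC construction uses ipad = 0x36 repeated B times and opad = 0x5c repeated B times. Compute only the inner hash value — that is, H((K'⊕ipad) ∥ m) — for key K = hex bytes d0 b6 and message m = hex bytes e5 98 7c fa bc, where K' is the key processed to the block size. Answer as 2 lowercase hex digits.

17

Key hex bytes d0 b6 is 2 bytes ≤ B = 7; zero-pad to 7 bytes: K' = d0 b6 00 00 00 00 00.
K' ⊕ ipad = e6 80 36 36 36 36 36.
Inner input = e6 80 36 36 36 36 36 ∥ e5 98 7c fa bc.
Inner hash: XOR e6⊕80⊕36⊕36⊕36⊕36⊕36⊕e5⊕98⊕7c⊕fa⊕bc = 17.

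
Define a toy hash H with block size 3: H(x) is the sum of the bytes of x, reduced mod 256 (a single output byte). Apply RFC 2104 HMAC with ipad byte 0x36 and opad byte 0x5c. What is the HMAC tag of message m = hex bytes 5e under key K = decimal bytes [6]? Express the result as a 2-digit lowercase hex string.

Key decimal bytes [6] = 06 is 1 byte ≤ B = 3; zero-pad to 3 bytes: K' = 06 00 00.
K' ⊕ ipad = 30 36 36.  K' ⊕ opad = 5a 5c 5c.
Inner input = (K'⊕ipad) ∥ m = 30 36 36 ∥ 5e.
Inner hash: sum = 48+54+54+94 = 250 → fa.
Outer input = (K'⊕opad) ∥ inner = 5a 5c 5c ∥ fa.
Outer hash (tag): sum = 90+92+92+250 = 524; mod 256 = 12 → 0c.

0c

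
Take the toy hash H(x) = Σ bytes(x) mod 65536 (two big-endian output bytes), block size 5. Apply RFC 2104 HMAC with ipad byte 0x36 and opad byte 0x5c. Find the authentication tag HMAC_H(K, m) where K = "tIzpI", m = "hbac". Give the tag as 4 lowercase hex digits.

Key "tIzpI" = 74 49 7a 70 49 is exactly B = 5 bytes: K' = 74 49 7a 70 49.
K' ⊕ ipad = 42 7f 4c 46 7f.  K' ⊕ opad = 28 15 26 2c 15.
Inner input = (K'⊕ipad) ∥ m = 42 7f 4c 46 7f ∥ 68 62 61 63.
Inner hash: sum = 66+127+76+70+127+104+98+97+99 = 864 → 03 60.
Outer input = (K'⊕opad) ∥ inner = 28 15 26 2c 15 ∥ 03 60.
Outer hash (tag): sum = 40+21+38+44+21+3+96 = 263 → 01 07.

0107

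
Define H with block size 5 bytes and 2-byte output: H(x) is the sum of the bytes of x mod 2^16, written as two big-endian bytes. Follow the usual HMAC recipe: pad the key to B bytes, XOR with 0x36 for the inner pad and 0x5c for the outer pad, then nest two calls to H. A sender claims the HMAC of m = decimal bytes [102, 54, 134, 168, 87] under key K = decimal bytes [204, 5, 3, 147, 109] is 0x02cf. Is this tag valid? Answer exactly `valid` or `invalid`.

valid

Key decimal bytes [204, 5, 3, 147, 109] = cc 05 03 93 6d is exactly B = 5 bytes: K' = cc 05 03 93 6d.
K' ⊕ ipad = fa 33 35 a5 5b; K' ⊕ opad = 90 59 5f cf 31.
Inner hash: sum = 250+51+53+165+91+102+54+134+168+87 = 1155 → 04 83.
Outer hash (recomputed tag): sum = 144+89+95+207+49+4+131 = 719 → 02 cf.
Recomputed tag = 02cf; claimed = 02cf → match.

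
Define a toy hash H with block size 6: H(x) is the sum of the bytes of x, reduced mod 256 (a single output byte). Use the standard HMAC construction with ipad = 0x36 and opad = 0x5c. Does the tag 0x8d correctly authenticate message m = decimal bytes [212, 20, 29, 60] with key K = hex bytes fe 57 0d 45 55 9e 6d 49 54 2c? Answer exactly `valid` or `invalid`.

Key hex bytes fe 57 0d 45 55 9e 6d 49 54 2c is 10 bytes > B = 6, so hash it first: H(key) = d0, then zero-pad to 6 bytes: K' = d0 00 00 00 00 00.
K' ⊕ ipad = e6 36 36 36 36 36; K' ⊕ opad = 8c 5c 5c 5c 5c 5c.
Inner hash: sum = 230+54+54+54+54+54+212+20+29+60 = 821; mod 256 = 53 → 35.
Outer hash (recomputed tag): sum = 140+92+92+92+92+92+53 = 653; mod 256 = 141 → 8d.
Recomputed tag = 8d; claimed = 8d → match.

valid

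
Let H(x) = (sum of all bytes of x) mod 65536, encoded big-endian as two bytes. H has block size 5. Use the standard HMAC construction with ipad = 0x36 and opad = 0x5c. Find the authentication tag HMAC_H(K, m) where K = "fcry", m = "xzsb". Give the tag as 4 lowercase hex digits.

Key "fcry" = 66 63 72 79 is 4 bytes ≤ B = 5; zero-pad to 5 bytes: K' = 66 63 72 79 00.
K' ⊕ ipad = 50 55 44 4f 36.  K' ⊕ opad = 3a 3f 2e 25 5c.
Inner input = (K'⊕ipad) ∥ m = 50 55 44 4f 36 ∥ 78 7a 73 62.
Inner hash: sum = 80+85+68+79+54+120+122+115+98 = 821 → 03 35.
Outer input = (K'⊕opad) ∥ inner = 3a 3f 2e 25 5c ∥ 03 35.
Outer hash (tag): sum = 58+63+46+37+92+3+53 = 352 → 01 60.

0160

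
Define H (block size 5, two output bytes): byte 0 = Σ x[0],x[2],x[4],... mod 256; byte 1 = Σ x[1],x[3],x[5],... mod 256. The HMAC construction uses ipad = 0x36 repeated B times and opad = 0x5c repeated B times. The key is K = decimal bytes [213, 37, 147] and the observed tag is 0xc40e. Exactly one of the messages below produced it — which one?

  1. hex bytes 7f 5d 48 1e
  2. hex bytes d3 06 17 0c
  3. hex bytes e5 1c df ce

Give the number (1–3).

1

Key decimal bytes [213, 37, 147] = d5 25 93 is 3 bytes ≤ B = 5; zero-pad to 5 bytes: K' = d5 25 93 00 00.
K' ⊕ ipad = e3 13 a5 36 36; K' ⊕ opad = 89 79 cf 5c 5c.
m1: inner = H(e3 13 a5 36 36 7f 5d 48 1e) = 39 10; tag = H(89 79 cf 5c 5c 39 10) = c40e ← matches
m2: inner = H(e3 13 a5 36 36 d3 06 17 0c) = d0 33; tag = H(89 79 cf 5c 5c d0 33) = e7a5
m3: inner = H(e3 13 a5 36 36 e5 1c df ce) = a8 0d; tag = H(89 79 cf 5c 5c a8 0d) = c17d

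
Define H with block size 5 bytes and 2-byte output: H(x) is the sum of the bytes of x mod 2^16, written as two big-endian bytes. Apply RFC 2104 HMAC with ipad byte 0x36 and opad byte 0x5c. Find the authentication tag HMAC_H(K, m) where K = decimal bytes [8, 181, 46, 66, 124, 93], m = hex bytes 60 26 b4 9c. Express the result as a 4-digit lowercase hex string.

Key decimal bytes [8, 181, 46, 66, 124, 93] = 08 b5 2e 42 7c 5d is 6 bytes > B = 5, so hash it first: H(key) = 02 06, then zero-pad to 5 bytes: K' = 02 06 00 00 00.
K' ⊕ ipad = 34 30 36 36 36.  K' ⊕ opad = 5e 5a 5c 5c 5c.
Inner input = (K'⊕ipad) ∥ m = 34 30 36 36 36 ∥ 60 26 b4 9c.
Inner hash: sum = 52+48+54+54+54+96+38+180+156 = 732 → 02 dc.
Outer input = (K'⊕opad) ∥ inner = 5e 5a 5c 5c 5c ∥ 02 dc.
Outer hash (tag): sum = 94+90+92+92+92+2+220 = 682 → 02 aa.

02aa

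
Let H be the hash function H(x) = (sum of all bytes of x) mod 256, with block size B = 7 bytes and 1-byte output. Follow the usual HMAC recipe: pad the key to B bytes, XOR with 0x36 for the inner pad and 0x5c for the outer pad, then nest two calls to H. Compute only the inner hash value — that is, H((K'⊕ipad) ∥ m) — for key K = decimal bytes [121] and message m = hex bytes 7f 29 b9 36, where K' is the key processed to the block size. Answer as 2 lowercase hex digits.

Key decimal bytes [121] = 79 is 1 byte ≤ B = 7; zero-pad to 7 bytes: K' = 79 00 00 00 00 00 00.
K' ⊕ ipad = 4f 36 36 36 36 36 36.
Inner input = 4f 36 36 36 36 36 36 ∥ 7f 29 b9 36.
Inner hash: sum = 79+54+54+54+54+54+54+127+41+185+54 = 810; mod 256 = 42 → 2a.

2a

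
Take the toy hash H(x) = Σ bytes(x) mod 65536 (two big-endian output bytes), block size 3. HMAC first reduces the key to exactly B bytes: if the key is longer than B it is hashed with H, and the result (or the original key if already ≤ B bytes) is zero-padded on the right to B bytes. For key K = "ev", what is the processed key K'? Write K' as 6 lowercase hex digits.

Key "ev" = 65 76 is 2 bytes ≤ B = 3; zero-pad to 3 bytes: K' = 65 76 00.

657600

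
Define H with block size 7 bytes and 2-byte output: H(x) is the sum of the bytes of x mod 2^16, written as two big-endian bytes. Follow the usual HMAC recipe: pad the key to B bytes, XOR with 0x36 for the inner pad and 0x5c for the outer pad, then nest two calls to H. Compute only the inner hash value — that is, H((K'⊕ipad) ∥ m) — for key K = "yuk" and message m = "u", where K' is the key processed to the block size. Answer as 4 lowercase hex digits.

023c

Key "yuk" = 79 75 6b is 3 bytes ≤ B = 7; zero-pad to 7 bytes: K' = 79 75 6b 00 00 00 00.
K' ⊕ ipad = 4f 43 5d 36 36 36 36.
Inner input = 4f 43 5d 36 36 36 36 ∥ 75.
Inner hash: sum = 79+67+93+54+54+54+54+117 = 572 → 02 3c.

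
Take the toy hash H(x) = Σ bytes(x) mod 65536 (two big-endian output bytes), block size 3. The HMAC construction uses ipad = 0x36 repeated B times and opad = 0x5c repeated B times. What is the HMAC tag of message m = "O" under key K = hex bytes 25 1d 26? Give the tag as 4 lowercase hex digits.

01d1

Key hex bytes 25 1d 26 is exactly B = 3 bytes: K' = 25 1d 26.
K' ⊕ ipad = 13 2b 10.  K' ⊕ opad = 79 41 7a.
Inner input = (K'⊕ipad) ∥ m = 13 2b 10 ∥ 4f.
Inner hash: sum = 19+43+16+79 = 157 → 00 9d.
Outer input = (K'⊕opad) ∥ inner = 79 41 7a ∥ 00 9d.
Outer hash (tag): sum = 121+65+122+0+157 = 465 → 01 d1.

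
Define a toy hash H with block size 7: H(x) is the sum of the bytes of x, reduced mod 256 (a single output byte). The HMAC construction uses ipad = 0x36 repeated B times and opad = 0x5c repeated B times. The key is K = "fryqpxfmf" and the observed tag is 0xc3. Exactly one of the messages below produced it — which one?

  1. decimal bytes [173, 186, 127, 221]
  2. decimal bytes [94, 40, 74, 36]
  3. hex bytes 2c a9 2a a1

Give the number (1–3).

Key "fryqpxfmf" = 66 72 79 71 70 78 66 6d 66 is 9 bytes > B = 7, so hash it first: H(key) = e3, then zero-pad to 7 bytes: K' = e3 00 00 00 00 00 00.
K' ⊕ ipad = d5 36 36 36 36 36 36; K' ⊕ opad = bf 5c 5c 5c 5c 5c 5c.
m1: inner = H(d5 36 36 36 36 36 36 ad ba 7f dd) = dc; tag = H(bf 5c 5c 5c 5c 5c 5c dc) = c3 ← matches
m2: inner = H(d5 36 36 36 36 36 36 5e 28 4a 24) = 0d; tag = H(bf 5c 5c 5c 5c 5c 5c 0d) = f4
m3: inner = H(d5 36 36 36 36 36 36 2c a9 2a a1) = b9; tag = H(bf 5c 5c 5c 5c 5c 5c b9) = a0

1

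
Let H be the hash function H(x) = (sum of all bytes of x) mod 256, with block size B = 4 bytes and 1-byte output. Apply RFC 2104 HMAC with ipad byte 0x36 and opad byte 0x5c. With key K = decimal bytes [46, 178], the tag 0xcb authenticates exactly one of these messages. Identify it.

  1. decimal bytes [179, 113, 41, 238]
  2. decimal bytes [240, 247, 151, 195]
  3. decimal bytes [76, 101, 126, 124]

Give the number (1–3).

3

Key decimal bytes [46, 178] = 2e b2 is 2 bytes ≤ B = 4; zero-pad to 4 bytes: K' = 2e b2 00 00.
K' ⊕ ipad = 18 84 36 36; K' ⊕ opad = 72 ee 5c 5c.
m1: inner = H(18 84 36 36 b3 71 29 ee) = 43; tag = H(72 ee 5c 5c 43) = 5b
m2: inner = H(18 84 36 36 f0 f7 97 c3) = 49; tag = H(72 ee 5c 5c 49) = 61
m3: inner = H(18 84 36 36 4c 65 7e 7c) = b3; tag = H(72 ee 5c 5c b3) = cb ← matches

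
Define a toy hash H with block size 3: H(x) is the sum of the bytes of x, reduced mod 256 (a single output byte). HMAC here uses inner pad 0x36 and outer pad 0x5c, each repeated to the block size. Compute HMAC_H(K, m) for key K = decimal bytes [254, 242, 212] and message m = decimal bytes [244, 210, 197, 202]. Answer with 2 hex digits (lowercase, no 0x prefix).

9b

Key decimal bytes [254, 242, 212] = fe f2 d4 is exactly B = 3 bytes: K' = fe f2 d4.
K' ⊕ ipad = c8 c4 e2.  K' ⊕ opad = a2 ae 88.
Inner input = (K'⊕ipad) ∥ m = c8 c4 e2 ∥ f4 d2 c5 ca.
Inner hash: sum = 200+196+226+244+210+197+202 = 1475; mod 256 = 195 → c3.
Outer input = (K'⊕opad) ∥ inner = a2 ae 88 ∥ c3.
Outer hash (tag): sum = 162+174+136+195 = 667; mod 256 = 155 → 9b.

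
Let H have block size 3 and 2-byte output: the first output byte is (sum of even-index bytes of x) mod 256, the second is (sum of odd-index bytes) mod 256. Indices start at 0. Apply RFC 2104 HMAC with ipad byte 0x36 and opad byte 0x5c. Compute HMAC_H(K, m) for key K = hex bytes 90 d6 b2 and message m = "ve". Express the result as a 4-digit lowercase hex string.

1019

Key hex bytes 90 d6 b2 is exactly B = 3 bytes: K' = 90 d6 b2.
K' ⊕ ipad = a6 e0 84.  K' ⊕ opad = cc 8a ee.
Inner input = (K'⊕ipad) ∥ m = a6 e0 84 ∥ 76 65.
Inner hash: even-index sum = 399 mod 256 = 143; odd-index sum = 342 mod 256 = 86 → 8f 56.
Outer input = (K'⊕opad) ∥ inner = cc 8a ee ∥ 8f 56.
Outer hash (tag): even-index sum = 528 mod 256 = 16; odd-index sum = 281 mod 256 = 25 → 10 19.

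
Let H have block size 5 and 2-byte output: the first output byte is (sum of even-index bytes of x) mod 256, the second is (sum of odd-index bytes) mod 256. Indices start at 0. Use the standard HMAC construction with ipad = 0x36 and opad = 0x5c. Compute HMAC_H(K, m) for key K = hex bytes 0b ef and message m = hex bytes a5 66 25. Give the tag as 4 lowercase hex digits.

e81e

Key hex bytes 0b ef is 2 bytes ≤ B = 5; zero-pad to 5 bytes: K' = 0b ef 00 00 00.
K' ⊕ ipad = 3d d9 36 36 36.  K' ⊕ opad = 57 b3 5c 5c 5c.
Inner input = (K'⊕ipad) ∥ m = 3d d9 36 36 36 ∥ a5 66 25.
Inner hash: even-index sum = 271 mod 256 = 15; odd-index sum = 473 mod 256 = 217 → 0f d9.
Outer input = (K'⊕opad) ∥ inner = 57 b3 5c 5c 5c ∥ 0f d9.
Outer hash (tag): even-index sum = 488 mod 256 = 232; odd-index sum = 286 mod 256 = 30 → e8 1e.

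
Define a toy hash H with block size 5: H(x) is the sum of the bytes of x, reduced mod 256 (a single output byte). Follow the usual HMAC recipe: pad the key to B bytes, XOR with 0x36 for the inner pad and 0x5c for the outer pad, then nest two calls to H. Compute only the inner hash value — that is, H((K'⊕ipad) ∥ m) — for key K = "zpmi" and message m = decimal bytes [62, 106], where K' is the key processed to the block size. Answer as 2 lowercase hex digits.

Key "zpmi" = 7a 70 6d 69 is 4 bytes ≤ B = 5; zero-pad to 5 bytes: K' = 7a 70 6d 69 00.
K' ⊕ ipad = 4c 46 5b 5f 36.
Inner input = 4c 46 5b 5f 36 ∥ 3e 6a.
Inner hash: sum = 76+70+91+95+54+62+106 = 554; mod 256 = 42 → 2a.

2a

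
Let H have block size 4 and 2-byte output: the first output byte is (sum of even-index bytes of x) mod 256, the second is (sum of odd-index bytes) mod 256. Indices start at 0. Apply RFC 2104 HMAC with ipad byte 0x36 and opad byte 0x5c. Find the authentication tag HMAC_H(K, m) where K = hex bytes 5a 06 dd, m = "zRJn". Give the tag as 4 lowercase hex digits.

a2dc

Key hex bytes 5a 06 dd is 3 bytes ≤ B = 4; zero-pad to 4 bytes: K' = 5a 06 dd 00.
K' ⊕ ipad = 6c 30 eb 36.  K' ⊕ opad = 06 5a 81 5c.
Inner input = (K'⊕ipad) ∥ m = 6c 30 eb 36 ∥ 7a 52 4a 6e.
Inner hash: even-index sum = 539 mod 256 = 27; odd-index sum = 294 mod 256 = 38 → 1b 26.
Outer input = (K'⊕opad) ∥ inner = 06 5a 81 5c ∥ 1b 26.
Outer hash (tag): even-index sum = 162 mod 256 = 162; odd-index sum = 220 mod 256 = 220 → a2 dc.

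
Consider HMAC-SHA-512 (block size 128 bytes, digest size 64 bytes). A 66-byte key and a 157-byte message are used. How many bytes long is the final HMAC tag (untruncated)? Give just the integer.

The tag is one SHA-512 digest: 64 bytes.

64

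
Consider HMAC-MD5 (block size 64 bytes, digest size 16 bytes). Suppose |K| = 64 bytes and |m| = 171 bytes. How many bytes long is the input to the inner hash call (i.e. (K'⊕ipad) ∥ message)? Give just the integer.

Key is 64 ≤ 64 bytes, zero-padded: |K'| = 64.
Inner input = (K'⊕ipad) ∥ m → 64 + 171 = 235 bytes.

235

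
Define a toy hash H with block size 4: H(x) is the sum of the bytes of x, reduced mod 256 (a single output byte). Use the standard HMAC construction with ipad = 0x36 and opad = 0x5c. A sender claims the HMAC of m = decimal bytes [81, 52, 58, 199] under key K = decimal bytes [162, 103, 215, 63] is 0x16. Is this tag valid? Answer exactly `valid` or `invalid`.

invalid

Key decimal bytes [162, 103, 215, 63] = a2 67 d7 3f is exactly B = 4 bytes: K' = a2 67 d7 3f.
K' ⊕ ipad = 94 51 e1 09; K' ⊕ opad = fe 3b 8b 63.
Inner hash: sum = 148+81+225+9+81+52+58+199 = 853; mod 256 = 85 → 55.
Outer hash (recomputed tag): sum = 254+59+139+99+85 = 636; mod 256 = 124 → 7c.
Recomputed tag = 7c; claimed = 16 → mismatch.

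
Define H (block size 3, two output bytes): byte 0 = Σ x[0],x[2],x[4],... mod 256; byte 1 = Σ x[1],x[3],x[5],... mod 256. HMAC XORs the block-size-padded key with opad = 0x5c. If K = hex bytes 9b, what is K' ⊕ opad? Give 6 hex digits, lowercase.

Key hex bytes 9b is 1 byte ≤ B = 3; zero-pad to 3 bytes: K' = 9b 00 00.
XOR each byte with 0x5c: 9b⊕5c=c7, 00⊕5c=5c, 00⊕5c=5c.

c75c5c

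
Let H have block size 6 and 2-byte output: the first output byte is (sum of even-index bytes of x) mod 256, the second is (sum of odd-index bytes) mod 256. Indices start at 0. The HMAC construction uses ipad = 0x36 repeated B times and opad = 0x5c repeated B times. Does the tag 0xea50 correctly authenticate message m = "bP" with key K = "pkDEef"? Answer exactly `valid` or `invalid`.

invalid

Key "pkDEef" = 70 6b 44 45 65 66 is exactly B = 6 bytes: K' = 70 6b 44 45 65 66.
K' ⊕ ipad = 46 5d 72 73 53 50; K' ⊕ opad = 2c 37 18 19 39 3a.
Inner hash: even-index sum = 365 mod 256 = 109; odd-index sum = 368 mod 256 = 112 → 6d 70.
Outer hash (recomputed tag): even-index sum = 234 mod 256 = 234; odd-index sum = 250 mod 256 = 250 → ea fa.
Recomputed tag = eafa; claimed = ea50 → mismatch.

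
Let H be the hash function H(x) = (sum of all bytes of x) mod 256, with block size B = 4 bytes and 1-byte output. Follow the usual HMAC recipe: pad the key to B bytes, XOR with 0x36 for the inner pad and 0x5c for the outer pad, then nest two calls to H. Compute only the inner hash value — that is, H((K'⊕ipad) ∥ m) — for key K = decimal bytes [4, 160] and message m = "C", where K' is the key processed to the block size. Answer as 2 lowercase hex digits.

77

Key decimal bytes [4, 160] = 04 a0 is 2 bytes ≤ B = 4; zero-pad to 4 bytes: K' = 04 a0 00 00.
K' ⊕ ipad = 32 96 36 36.
Inner input = 32 96 36 36 ∥ 43.
Inner hash: sum = 50+150+54+54+67 = 375; mod 256 = 119 → 77.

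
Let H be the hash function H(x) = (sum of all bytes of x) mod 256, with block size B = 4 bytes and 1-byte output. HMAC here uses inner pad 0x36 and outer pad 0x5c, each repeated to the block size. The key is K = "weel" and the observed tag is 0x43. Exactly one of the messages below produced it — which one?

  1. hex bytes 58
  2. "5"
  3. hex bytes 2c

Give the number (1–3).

2

Key "weel" = 77 65 65 6c is exactly B = 4 bytes: K' = 77 65 65 6c.
K' ⊕ ipad = 41 53 53 5a; K' ⊕ opad = 2b 39 39 30.
m1: inner = H(41 53 53 5a 58) = 99; tag = H(2b 39 39 30 99) = 66
m2: inner = H(41 53 53 5a 35) = 76; tag = H(2b 39 39 30 76) = 43 ← matches
m3: inner = H(41 53 53 5a 2c) = 6d; tag = H(2b 39 39 30 6d) = 3a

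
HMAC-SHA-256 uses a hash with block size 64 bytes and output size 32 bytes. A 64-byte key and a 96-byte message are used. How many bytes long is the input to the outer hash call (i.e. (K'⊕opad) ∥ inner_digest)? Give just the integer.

96

Key is 64 ≤ 64 bytes, zero-padded: |K'| = 64.
Outer input = (K'⊕opad) ∥ H(inner) → 64 + 32 = 96 bytes.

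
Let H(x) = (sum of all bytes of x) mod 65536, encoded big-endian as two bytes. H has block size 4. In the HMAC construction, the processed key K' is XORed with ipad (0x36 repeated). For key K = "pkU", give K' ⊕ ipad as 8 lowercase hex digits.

465d6336

Key "pkU" = 70 6b 55 is 3 bytes ≤ B = 4; zero-pad to 4 bytes: K' = 70 6b 55 00.
XOR each byte with 0x36: 70⊕36=46, 6b⊕36=5d, 55⊕36=63, 00⊕36=36.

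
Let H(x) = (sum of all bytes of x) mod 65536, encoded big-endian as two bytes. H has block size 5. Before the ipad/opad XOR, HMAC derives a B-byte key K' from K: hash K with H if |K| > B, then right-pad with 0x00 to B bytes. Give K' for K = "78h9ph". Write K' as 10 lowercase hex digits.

|K| = 6 > B = 5, so first hash the key.
H(K): sum = 55+56+104+57+112+104 = 488 → 01 e8.
Zero-pad H(K) = 01 e8 to 5 bytes: K' = 01 e8 00 00 00.

01e8000000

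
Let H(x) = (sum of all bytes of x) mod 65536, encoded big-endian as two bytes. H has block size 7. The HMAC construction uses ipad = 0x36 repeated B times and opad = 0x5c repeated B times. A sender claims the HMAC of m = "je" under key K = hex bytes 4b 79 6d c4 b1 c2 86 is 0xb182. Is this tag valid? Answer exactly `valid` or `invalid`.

Key hex bytes 4b 79 6d c4 b1 c2 86 is exactly B = 7 bytes: K' = 4b 79 6d c4 b1 c2 86.
K' ⊕ ipad = 7d 4f 5b f2 87 f4 b0; K' ⊕ opad = 17 25 31 98 ed 9e da.
Inner hash: sum = 125+79+91+242+135+244+176+106+101 = 1299 → 05 13.
Outer hash (recomputed tag): sum = 23+37+49+152+237+158+218+5+19 = 898 → 03 82.
Recomputed tag = 0382; claimed = b182 → mismatch.

invalid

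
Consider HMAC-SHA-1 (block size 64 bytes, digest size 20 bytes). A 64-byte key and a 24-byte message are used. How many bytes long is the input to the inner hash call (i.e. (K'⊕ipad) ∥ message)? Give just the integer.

88

Key is 64 ≤ 64 bytes, zero-padded: |K'| = 64.
Inner input = (K'⊕ipad) ∥ m → 64 + 24 = 88 bytes.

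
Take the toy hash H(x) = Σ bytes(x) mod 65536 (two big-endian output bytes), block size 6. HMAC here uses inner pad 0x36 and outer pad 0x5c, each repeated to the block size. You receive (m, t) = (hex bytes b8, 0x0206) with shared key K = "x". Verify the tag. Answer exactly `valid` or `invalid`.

valid

Key "x" = 78 is 1 byte ≤ B = 6; zero-pad to 6 bytes: K' = 78 00 00 00 00 00.
K' ⊕ ipad = 4e 36 36 36 36 36; K' ⊕ opad = 24 5c 5c 5c 5c 5c.
Inner hash: sum = 78+54+54+54+54+54+184 = 532 → 02 14.
Outer hash (recomputed tag): sum = 36+92+92+92+92+92+2+20 = 518 → 02 06.
Recomputed tag = 0206; claimed = 0206 → match.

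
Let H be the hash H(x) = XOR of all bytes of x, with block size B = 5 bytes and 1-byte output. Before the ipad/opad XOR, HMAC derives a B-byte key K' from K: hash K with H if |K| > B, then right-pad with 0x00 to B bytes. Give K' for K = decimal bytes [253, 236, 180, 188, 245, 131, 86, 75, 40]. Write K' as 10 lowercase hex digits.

5a00000000

|K| = 9 > B = 5, so first hash the key.
H(K): XOR fd⊕ec⊕b4⊕bc⊕f5⊕83⊕56⊕4b⊕28 = 5a.
Zero-pad H(K) = 5a to 5 bytes: K' = 5a 00 00 00 00.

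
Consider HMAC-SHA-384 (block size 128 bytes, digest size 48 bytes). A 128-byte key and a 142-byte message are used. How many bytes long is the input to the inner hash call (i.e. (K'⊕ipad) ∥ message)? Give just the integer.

Key is 128 ≤ 128 bytes, zero-padded: |K'| = 128.
Inner input = (K'⊕ipad) ∥ m → 128 + 142 = 270 bytes.

270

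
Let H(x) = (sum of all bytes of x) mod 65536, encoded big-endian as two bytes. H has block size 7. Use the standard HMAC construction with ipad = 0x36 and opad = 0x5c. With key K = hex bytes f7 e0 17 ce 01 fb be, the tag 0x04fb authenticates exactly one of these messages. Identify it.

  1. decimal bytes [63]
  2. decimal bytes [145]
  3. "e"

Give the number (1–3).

Key hex bytes f7 e0 17 ce 01 fb be is exactly B = 7 bytes: K' = f7 e0 17 ce 01 fb be.
K' ⊕ ipad = c1 d6 21 f8 37 cd 88; K' ⊕ opad = ab bc 4b 92 5d a7 e2.
m1: inner = H(c1 d6 21 f8 37 cd 88 3f) = 04 7b; tag = H(ab bc 4b 92 5d a7 e2 04 7b) = 04a9
m2: inner = H(c1 d6 21 f8 37 cd 88 91) = 04 cd; tag = H(ab bc 4b 92 5d a7 e2 04 cd) = 04fb ← matches
m3: inner = H(c1 d6 21 f8 37 cd 88 65) = 04 a1; tag = H(ab bc 4b 92 5d a7 e2 04 a1) = 04cf

2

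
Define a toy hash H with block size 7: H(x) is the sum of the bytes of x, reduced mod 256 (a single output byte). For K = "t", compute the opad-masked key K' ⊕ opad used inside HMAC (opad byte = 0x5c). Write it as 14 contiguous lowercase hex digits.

285c5c5c5c5c5c

Key "t" = 74 is 1 byte ≤ B = 7; zero-pad to 7 bytes: K' = 74 00 00 00 00 00 00.
XOR each byte with 0x5c: 74⊕5c=28, 00⊕5c=5c, 00⊕5c=5c, 00⊕5c=5c, 00⊕5c=5c, 00⊕5c=5c, 00⊕5c=5c.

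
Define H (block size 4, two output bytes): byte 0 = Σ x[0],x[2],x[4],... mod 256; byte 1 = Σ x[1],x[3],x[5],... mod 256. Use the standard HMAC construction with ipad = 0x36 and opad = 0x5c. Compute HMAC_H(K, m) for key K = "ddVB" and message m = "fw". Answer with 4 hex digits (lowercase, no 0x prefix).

Key "ddVB" = 64 64 56 42 is exactly B = 4 bytes: K' = 64 64 56 42.
K' ⊕ ipad = 52 52 60 74.  K' ⊕ opad = 38 38 0a 1e.
Inner input = (K'⊕ipad) ∥ m = 52 52 60 74 ∥ 66 77.
Inner hash: even-index sum = 280 mod 256 = 24; odd-index sum = 317 mod 256 = 61 → 18 3d.
Outer input = (K'⊕opad) ∥ inner = 38 38 0a 1e ∥ 18 3d.
Outer hash (tag): even-index sum = 90 mod 256 = 90; odd-index sum = 147 mod 256 = 147 → 5a 93.

5a93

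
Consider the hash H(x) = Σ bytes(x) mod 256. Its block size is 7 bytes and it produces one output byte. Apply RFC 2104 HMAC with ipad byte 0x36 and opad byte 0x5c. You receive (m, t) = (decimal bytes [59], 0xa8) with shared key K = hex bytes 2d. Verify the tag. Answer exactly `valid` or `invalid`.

Key hex bytes 2d is 1 byte ≤ B = 7; zero-pad to 7 bytes: K' = 2d 00 00 00 00 00 00.
K' ⊕ ipad = 1b 36 36 36 36 36 36; K' ⊕ opad = 71 5c 5c 5c 5c 5c 5c.
Inner hash: sum = 27+54+54+54+54+54+54+59 = 410; mod 256 = 154 → 9a.
Outer hash (recomputed tag): sum = 113+92+92+92+92+92+92+154 = 819; mod 256 = 51 → 33.
Recomputed tag = 33; claimed = a8 → mismatch.

invalid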